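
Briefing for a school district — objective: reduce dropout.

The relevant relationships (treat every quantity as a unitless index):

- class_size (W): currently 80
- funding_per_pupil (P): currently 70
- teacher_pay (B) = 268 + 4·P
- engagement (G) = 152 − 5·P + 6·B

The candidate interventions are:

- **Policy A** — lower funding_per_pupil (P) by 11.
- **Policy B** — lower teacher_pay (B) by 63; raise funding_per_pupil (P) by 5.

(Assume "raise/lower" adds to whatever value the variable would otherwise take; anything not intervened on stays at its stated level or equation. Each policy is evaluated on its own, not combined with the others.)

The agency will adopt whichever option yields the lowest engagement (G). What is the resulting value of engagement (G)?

2807

Policy A (P − 11):
  P = 70 − 11 = 59
  B = 268 + 4·59 = 504
  G = 152 − 5·59 + 6·504 = 2881
Policy B (B − 63, P + 5):
  P = 70 + 5 = 75
  B = 268 + 4·75 (−63 from intervention) = 505
  G = 152 − 5·75 + 6·505 = 2807
Comparing — Policy A: G=2881, Policy B: G=2807. Lowest is 2807 (Policy B).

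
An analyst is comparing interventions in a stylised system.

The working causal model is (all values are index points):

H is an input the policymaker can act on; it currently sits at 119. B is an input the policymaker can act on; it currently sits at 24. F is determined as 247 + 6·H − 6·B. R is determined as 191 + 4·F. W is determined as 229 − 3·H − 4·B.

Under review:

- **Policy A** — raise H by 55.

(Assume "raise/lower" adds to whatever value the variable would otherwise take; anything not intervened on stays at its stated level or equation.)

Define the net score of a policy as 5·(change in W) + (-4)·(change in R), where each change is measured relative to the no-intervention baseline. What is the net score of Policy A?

Baseline:
  H = 119
  B = 24
  F = 247 + 6·119 − 6·24 = 817
  R = 191 + 4·817 = 3459
  W = 229 − 3·119 − 4·24 = -224
Policy A (H + 55):
  H = 119 + 55 = 174
  B = 24
  F = 247 + 6·174 − 6·24 = 1147
  R = 191 + 4·1147 = 4779
  W = 229 − 3·174 − 4·24 = -389
ΔW = -389 − (-224) = -165; ΔR = 4779 − 3459 = 1320
Score = 5·(-165) + (-4)·1320 = -6105

-6105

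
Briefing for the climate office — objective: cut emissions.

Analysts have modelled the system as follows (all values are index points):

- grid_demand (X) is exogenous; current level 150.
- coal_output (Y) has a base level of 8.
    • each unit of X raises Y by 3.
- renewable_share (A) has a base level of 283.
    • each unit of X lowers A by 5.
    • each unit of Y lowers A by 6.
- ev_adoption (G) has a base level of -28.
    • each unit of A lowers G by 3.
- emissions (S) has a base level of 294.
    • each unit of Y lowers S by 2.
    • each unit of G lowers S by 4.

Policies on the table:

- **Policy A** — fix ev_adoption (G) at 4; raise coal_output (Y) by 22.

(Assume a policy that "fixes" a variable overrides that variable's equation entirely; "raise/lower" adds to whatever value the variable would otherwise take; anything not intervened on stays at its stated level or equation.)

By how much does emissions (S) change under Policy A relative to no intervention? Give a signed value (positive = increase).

Baseline:
  X = 150
  Y = 8 + 3·150 = 458
  A = 283 − 5·150 − 6·458 = -3215
  G = -28 − 3·(-3215) = 9617
  S = 294 − 2·458 − 4·9617 = -39090
Policy A (G := 4, Y + 22):
  X = 150
  Y = 8 + 3·150 (+22 from intervention) = 480
  A = 283 − 5·150 − 6·480 = -3347
  G = 4
  S = 294 − 2·480 − 4·4 = -682
Change in S: -682 − (-39090) = 38408

38408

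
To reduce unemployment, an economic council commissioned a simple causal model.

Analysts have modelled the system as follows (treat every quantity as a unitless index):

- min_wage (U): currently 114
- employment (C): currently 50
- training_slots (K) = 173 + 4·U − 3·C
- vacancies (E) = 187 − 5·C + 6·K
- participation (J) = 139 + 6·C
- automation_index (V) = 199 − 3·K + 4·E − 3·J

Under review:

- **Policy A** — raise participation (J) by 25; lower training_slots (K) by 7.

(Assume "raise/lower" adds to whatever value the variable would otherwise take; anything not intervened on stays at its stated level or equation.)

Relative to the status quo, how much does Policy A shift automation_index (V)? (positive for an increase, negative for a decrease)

-222

Baseline:
  U = 114
  C = 50
  K = 173 + 4·114 − 3·50 = 479
  E = 187 − 5·50 + 6·479 = 2811
  J = 139 + 6·50 = 439
  V = 199 − 3·479 + 4·2811 − 3·439 = 8689
Policy A (J + 25, K − 7):
  U = 114
  C = 50
  K = 173 + 4·114 − 3·50 (−7 from intervention) = 472
  E = 187 − 5·50 + 6·472 = 2769
  J = 139 + 6·50 (+25 from intervention) = 464
  V = 199 − 3·472 + 4·2769 − 3·464 = 8467
Change in V: 8467 − 8689 = -222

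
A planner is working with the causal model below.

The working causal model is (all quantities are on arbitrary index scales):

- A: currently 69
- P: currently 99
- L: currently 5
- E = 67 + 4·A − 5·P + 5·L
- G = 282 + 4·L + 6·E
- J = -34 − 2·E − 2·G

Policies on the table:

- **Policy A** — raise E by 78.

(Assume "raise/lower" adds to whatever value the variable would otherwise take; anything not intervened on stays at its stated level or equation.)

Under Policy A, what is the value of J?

48

Policy A (E + 78):
  A = 69
  P = 99
  L = 5
  E = 67 + 4·69 − 5·99 + 5·5 (+78 from intervention) = -49
  G = 282 + 4·5 + 6·(-49) = 8
  J = -34 − 2·(-49) − 2·8 = 48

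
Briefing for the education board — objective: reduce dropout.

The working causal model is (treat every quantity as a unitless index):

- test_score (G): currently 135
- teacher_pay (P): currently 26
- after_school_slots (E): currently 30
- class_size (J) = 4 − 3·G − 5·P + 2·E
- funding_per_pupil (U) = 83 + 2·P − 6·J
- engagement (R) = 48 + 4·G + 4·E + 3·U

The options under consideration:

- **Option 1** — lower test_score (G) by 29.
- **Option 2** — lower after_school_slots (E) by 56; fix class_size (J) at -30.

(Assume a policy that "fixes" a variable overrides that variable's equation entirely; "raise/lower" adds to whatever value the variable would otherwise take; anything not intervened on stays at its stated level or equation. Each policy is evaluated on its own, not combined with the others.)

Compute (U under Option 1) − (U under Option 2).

2124

Option 1 (G − 29):
  G = 135 − 29 = 106
  P = 26
  E = 30
  J = 4 − 3·106 − 5·26 + 2·30 = -384
  U = 83 + 2·26 − 6·(-384) = 2439
Option 2 (E − 56, J := -30):
  G = 135
  P = 26
  E = 30 − 56 = -26
  J = -30
  U = 83 + 2·26 − 6·(-30) = 315
U: 2439 − 315 = 2124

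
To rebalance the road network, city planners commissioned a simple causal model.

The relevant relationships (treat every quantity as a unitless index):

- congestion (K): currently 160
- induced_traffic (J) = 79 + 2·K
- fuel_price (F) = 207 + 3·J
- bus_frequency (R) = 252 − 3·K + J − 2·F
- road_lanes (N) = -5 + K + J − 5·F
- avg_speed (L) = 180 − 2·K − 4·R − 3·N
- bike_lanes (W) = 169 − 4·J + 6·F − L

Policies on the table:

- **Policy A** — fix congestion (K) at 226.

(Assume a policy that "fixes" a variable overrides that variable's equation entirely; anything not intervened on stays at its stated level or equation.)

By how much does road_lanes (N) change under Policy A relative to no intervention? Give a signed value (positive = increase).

Baseline:
  K = 160
  J = 79 + 2·160 = 399
  F = 207 + 3·399 = 1404
  N = -5 + 160 + 399 − 5·1404 = -6466
Policy A (K := 226):
  K = 226
  J = 79 + 2·226 = 531
  F = 207 + 3·531 = 1800
  N = -5 + 226 + 531 − 5·1800 = -8248
Change in N: -8248 − (-6466) = -1782

-1782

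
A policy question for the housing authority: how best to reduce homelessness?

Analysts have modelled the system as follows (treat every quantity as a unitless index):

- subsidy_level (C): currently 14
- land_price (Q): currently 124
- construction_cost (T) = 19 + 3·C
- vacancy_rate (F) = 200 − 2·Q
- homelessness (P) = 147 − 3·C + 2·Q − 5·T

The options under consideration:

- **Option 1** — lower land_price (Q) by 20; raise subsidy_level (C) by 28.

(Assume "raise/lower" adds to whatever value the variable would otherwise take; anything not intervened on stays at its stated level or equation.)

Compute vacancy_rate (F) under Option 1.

Option 1 (Q − 20, C + 28):
  Q = 124 − 20 = 104
  F = 200 − 2·104 = -8

-8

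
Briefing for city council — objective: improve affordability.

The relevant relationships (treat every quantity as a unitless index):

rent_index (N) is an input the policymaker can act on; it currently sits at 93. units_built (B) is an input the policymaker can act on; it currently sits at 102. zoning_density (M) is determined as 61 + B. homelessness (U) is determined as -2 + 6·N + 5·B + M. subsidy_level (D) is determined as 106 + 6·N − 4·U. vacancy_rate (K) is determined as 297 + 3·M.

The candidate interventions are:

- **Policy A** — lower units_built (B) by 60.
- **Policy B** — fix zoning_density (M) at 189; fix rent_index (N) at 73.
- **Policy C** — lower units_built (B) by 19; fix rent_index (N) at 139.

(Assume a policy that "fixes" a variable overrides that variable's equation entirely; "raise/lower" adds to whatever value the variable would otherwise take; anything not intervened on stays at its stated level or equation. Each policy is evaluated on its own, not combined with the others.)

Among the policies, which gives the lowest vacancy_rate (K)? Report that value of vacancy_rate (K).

606

Policy A (B − 60):
  B = 102 − 60 = 42
  M = 61 + 42 = 103
  K = 297 + 3·103 = 606
Policy B (M := 189, N := 73):
  B = 102
  M = 189
  K = 297 + 3·189 = 864
Policy C (B − 19, N := 139):
  B = 102 − 19 = 83
  M = 61 + 83 = 144
  K = 297 + 3·144 = 729
Comparing — Policy A: K=606, Policy B: K=864, Policy C: K=729. Lowest is 606 (Policy A).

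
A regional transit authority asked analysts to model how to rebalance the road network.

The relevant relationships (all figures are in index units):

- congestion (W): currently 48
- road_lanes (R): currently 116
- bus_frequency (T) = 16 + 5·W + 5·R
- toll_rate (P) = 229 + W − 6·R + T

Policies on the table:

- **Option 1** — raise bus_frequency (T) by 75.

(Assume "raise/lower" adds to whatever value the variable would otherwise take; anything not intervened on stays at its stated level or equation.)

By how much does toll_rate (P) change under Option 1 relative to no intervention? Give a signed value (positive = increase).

75

Baseline:
  W = 48
  R = 116
  T = 16 + 5·48 + 5·116 = 836
  P = 229 + 48 − 6·116 + 836 = 417
Option 1 (T + 75):
  W = 48
  R = 116
  T = 16 + 5·48 + 5·116 (+75 from intervention) = 911
  P = 229 + 48 − 6·116 + 911 = 492
Change in P: 492 − 417 = 75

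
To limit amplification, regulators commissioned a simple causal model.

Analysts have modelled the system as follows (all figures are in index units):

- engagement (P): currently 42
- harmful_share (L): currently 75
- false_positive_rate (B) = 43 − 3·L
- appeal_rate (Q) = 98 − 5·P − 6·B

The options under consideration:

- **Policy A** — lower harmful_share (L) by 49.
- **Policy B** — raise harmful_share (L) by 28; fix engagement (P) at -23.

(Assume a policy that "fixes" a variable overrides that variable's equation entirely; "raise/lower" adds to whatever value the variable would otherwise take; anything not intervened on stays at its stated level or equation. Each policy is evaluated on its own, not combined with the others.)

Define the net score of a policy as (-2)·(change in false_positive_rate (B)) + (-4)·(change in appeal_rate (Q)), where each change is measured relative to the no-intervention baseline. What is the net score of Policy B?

-3148

Baseline:
  P = 42
  L = 75
  B = 43 − 3·75 = -182
  Q = 98 − 5·42 − 6·(-182) = 980
Policy B (L + 28, P := -23):
  P = -23
  L = 75 + 28 = 103
  B = 43 − 3·103 = -266
  Q = 98 − 5·(-23) − 6·(-266) = 1809
ΔB = -266 − (-182) = -84; ΔQ = 1809 − 980 = 829
Score = (-2)·(-84) + (-4)·829 = -3148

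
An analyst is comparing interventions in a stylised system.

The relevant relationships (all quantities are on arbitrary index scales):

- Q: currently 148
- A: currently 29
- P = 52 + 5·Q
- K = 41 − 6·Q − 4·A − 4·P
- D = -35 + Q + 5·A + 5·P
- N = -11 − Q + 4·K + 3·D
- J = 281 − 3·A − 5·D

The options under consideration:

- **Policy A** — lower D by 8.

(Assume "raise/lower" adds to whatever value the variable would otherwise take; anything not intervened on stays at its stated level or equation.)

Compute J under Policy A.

-20856

Policy A (D − 8):
  Q = 148
  A = 29
  P = 52 + 5·148 = 792
  D = -35 + 148 + 5·29 + 5·792 (−8 from intervention) = 4210
  J = 281 − 3·29 − 5·4210 = -20856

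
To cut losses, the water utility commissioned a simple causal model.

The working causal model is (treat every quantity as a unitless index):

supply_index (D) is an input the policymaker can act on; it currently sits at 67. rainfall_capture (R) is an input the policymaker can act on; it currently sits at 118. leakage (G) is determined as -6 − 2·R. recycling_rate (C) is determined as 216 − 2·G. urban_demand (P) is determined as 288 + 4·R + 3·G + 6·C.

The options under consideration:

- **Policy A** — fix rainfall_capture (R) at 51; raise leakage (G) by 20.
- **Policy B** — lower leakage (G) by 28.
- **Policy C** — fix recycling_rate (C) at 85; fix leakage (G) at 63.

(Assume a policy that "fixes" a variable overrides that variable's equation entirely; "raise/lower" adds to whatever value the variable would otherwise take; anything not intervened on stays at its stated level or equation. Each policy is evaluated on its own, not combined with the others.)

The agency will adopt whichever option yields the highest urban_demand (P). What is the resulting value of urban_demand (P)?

4486

Policy A (R := 51, G + 20):
  R = 51
  G = -6 − 2·51 (+20 from intervention) = -88
  C = 216 − 2·(-88) = 392
  P = 288 + 4·51 + 3·(-88) + 6·392 = 2580
Policy B (G − 28):
  R = 118
  G = -6 − 2·118 (−28 from intervention) = -270
  C = 216 − 2·(-270) = 756
  P = 288 + 4·118 + 3·(-270) + 6·756 = 4486
Policy C (C := 85, G := 63):
  R = 118
  G = 63
  C = 85
  P = 288 + 4·118 + 3·63 + 6·85 = 1459
Comparing — Policy A: P=2580, Policy B: P=4486, Policy C: P=1459. Highest is 4486 (Policy B).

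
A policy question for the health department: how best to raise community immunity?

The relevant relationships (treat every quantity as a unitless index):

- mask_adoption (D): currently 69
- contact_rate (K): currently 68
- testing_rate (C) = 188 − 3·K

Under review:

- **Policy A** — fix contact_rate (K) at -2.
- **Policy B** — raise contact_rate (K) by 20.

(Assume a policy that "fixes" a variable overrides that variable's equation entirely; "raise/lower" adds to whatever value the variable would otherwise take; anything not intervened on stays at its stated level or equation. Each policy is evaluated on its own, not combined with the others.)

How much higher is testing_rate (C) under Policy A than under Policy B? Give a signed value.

Policy A (K := -2):
  K = -2
  C = 188 − 3·(-2) = 194
Policy B (K + 20):
  K = 68 + 20 = 88
  C = 188 − 3·88 = -76
C: 194 − (-76) = 270

270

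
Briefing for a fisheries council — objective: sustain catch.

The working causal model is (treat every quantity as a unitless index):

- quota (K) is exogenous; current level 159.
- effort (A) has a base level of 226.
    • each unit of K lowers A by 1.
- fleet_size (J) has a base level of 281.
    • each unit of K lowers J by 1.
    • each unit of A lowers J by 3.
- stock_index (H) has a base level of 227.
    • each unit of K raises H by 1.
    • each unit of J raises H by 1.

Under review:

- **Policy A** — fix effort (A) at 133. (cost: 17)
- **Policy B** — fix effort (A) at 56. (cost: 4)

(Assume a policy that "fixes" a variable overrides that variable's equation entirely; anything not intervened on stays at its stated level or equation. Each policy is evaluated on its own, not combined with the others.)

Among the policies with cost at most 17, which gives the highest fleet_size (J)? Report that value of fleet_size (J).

-46

Policy A (A := 133):
  K = 159
  A = 133
  J = 281 − 159 − 3·133 = -277
Policy B (A := 56):
  K = 159
  A = 56
  J = 281 − 159 − 3·56 = -46
Comparing — Policy A: J=-277, Policy B: J=-46. Highest is -46 (Policy B).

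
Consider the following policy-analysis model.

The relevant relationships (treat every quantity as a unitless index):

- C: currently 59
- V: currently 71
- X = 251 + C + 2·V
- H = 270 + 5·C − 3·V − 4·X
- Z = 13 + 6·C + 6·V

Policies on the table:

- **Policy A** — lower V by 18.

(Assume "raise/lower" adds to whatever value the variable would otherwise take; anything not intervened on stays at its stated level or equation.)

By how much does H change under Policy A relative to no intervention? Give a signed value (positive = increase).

198

Baseline:
  C = 59
  V = 71
  X = 251 + 59 + 2·71 = 452
  H = 270 + 5·59 − 3·71 − 4·452 = -1456
Policy A (V − 18):
  C = 59
  V = 71 − 18 = 53
  X = 251 + 59 + 2·53 = 416
  H = 270 + 5·59 − 3·53 − 4·416 = -1258
Change in H: -1258 − (-1456) = 198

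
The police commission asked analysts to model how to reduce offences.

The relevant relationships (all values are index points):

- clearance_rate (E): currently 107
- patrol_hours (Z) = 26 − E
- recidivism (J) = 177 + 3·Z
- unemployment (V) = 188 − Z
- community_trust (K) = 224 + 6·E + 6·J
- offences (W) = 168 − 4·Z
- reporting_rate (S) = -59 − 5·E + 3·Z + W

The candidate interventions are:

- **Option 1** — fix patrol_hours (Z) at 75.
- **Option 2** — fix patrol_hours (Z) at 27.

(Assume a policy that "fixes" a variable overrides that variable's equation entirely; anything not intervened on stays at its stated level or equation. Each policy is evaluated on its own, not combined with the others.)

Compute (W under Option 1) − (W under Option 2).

-192

Option 1 (Z := 75):
  E = 107
  Z = 75
  W = 168 − 4·75 = -132
Option 2 (Z := 27):
  E = 107
  Z = 27
  W = 168 − 4·27 = 60
W: -132 − 60 = -192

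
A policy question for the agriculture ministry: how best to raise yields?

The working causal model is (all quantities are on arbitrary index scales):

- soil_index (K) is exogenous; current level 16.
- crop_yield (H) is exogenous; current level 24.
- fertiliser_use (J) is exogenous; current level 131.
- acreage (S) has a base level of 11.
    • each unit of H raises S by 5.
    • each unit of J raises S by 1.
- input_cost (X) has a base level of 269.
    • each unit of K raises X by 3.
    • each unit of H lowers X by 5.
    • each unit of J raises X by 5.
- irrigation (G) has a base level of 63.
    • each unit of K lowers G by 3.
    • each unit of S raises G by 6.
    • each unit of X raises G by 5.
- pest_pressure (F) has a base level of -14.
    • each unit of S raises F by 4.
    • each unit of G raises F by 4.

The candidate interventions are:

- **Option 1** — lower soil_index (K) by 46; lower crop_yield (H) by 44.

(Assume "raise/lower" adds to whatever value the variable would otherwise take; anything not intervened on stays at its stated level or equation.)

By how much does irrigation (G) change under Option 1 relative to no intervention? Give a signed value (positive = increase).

-772

Baseline:
  K = 16
  H = 24
  J = 131
  S = 11 + 5·24 + 131 = 262
  X = 269 + 3·16 − 5·24 + 5·131 = 852
  G = 63 − 3·16 + 6·262 + 5·852 = 5847
Option 1 (K − 46, H − 44):
  K = 16 − 46 = -30
  H = 24 − 44 = -20
  J = 131
  S = 11 + 5·(-20) + 131 = 42
  X = 269 + 3·(-30) − 5·(-20) + 5·131 = 934
  G = 63 − 3·(-30) + 6·42 + 5·934 = 5075
Change in G: 5075 − 5847 = -772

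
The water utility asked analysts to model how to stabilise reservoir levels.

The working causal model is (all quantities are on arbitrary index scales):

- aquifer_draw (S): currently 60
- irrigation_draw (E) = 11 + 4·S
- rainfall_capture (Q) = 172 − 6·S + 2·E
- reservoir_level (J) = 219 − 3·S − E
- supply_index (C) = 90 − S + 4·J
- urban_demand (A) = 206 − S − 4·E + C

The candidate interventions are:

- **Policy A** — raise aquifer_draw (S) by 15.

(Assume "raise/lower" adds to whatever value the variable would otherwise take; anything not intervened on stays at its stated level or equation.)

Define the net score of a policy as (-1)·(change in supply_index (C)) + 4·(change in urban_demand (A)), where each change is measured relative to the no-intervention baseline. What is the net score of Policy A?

-2325

Baseline:
  S = 60
  E = 11 + 4·60 = 251
  J = 219 − 3·60 − 251 = -212
  C = 90 − 60 + 4·(-212) = -818
  A = 206 − 60 − 4·251 + (-818) = -1676
Policy A (S + 15):
  S = 60 + 15 = 75
  E = 11 + 4·75 = 311
  J = 219 − 3·75 − 311 = -317
  C = 90 − 75 + 4·(-317) = -1253
  A = 206 − 75 − 4·311 + (-1253) = -2366
ΔC = -1253 − (-818) = -435; ΔA = -2366 − (-1676) = -690
Score = (-1)·(-435) + 4·(-690) = -2325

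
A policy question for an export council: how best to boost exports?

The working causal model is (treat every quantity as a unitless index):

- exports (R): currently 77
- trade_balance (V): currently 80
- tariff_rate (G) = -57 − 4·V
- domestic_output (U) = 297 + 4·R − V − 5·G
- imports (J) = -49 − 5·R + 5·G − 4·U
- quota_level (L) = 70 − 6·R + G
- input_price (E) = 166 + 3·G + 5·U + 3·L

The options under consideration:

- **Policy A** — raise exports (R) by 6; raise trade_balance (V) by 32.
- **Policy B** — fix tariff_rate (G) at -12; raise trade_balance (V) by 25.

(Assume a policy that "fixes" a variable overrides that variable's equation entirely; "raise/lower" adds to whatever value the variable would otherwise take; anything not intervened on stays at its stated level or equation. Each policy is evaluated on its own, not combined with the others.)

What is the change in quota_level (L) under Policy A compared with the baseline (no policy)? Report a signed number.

-164

Baseline:
  R = 77
  V = 80
  G = -57 − 4·80 = -377
  L = 70 − 6·77 + (-377) = -769
Policy A (R + 6, V + 32):
  R = 77 + 6 = 83
  V = 80 + 32 = 112
  G = -57 − 4·112 = -505
  L = 70 − 6·83 + (-505) = -933
Change in L: -933 − (-769) = -164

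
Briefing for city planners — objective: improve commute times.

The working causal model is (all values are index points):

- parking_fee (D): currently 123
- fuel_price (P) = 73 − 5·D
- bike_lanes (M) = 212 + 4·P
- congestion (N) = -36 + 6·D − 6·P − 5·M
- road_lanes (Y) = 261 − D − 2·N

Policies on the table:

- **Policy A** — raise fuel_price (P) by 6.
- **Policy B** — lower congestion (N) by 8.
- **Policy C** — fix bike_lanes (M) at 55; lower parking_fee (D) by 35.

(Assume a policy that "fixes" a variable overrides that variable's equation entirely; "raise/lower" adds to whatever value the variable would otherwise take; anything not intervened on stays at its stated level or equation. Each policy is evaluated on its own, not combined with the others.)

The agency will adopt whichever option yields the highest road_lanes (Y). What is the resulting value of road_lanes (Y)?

Policy A (P + 6):
  D = 123
  P = 73 − 5·123 (+6 from intervention) = -536
  M = 212 + 4·(-536) = -1932
  N = -36 + 6·123 − 6·(-536) − 5·(-1932) = 13578
  Y = 261 − 123 − 2·13578 = -27018
Policy B (N − 8):
  D = 123
  P = 73 − 5·123 = -542
  M = 212 + 4·(-542) = -1956
  N = -36 + 6·123 − 6·(-542) − 5·(-1956) (−8 from intervention) = 13726
  Y = 261 − 123 − 2·13726 = -27314
Policy C (M := 55, D − 35):
  D = 123 − 35 = 88
  P = 73 − 5·88 = -367
  M = 55
  N = -36 + 6·88 − 6·(-367) − 5·55 = 2419
  Y = 261 − 88 − 2·2419 = -4665
Comparing — Policy A: Y=-27018, Policy B: Y=-27314, Policy C: Y=-4665. Highest is -4665 (Policy C).

-4665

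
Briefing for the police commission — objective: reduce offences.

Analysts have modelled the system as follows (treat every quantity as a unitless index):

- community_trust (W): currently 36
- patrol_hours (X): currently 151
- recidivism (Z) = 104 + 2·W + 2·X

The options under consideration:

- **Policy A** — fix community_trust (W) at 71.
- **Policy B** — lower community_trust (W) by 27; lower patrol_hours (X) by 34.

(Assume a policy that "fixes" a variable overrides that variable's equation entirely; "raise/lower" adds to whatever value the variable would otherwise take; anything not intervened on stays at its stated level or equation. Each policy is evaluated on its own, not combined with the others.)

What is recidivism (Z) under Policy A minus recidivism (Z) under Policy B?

192

Policy A (W := 71):
  W = 71
  X = 151
  Z = 104 + 2·71 + 2·151 = 548
Policy B (W − 27, X − 34):
  W = 36 − 27 = 9
  X = 151 − 34 = 117
  Z = 104 + 2·9 + 2·117 = 356
Z: 548 − 356 = 192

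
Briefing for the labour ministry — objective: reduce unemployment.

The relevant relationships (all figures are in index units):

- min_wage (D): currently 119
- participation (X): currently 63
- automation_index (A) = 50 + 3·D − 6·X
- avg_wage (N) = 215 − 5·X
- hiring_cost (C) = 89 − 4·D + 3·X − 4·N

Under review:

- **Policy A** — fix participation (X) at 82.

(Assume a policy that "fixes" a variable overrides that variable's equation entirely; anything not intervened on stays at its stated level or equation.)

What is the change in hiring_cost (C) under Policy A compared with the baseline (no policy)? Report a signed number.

Baseline:
  D = 119
  X = 63
  N = 215 − 5·63 = -100
  C = 89 − 4·119 + 3·63 − 4·(-100) = 202
Policy A (X := 82):
  D = 119
  X = 82
  N = 215 − 5·82 = -195
  C = 89 − 4·119 + 3·82 − 4·(-195) = 639
Change in C: 639 − 202 = 437

437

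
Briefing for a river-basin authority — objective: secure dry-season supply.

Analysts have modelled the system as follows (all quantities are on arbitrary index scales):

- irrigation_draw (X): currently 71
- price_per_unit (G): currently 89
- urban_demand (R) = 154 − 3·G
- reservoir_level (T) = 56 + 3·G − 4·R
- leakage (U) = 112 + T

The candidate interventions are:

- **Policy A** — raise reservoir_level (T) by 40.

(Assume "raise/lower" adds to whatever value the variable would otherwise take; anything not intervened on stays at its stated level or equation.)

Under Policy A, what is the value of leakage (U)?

Policy A (T + 40):
  G = 89
  R = 154 − 3·89 = -113
  T = 56 + 3·89 − 4·(-113) (+40 from intervention) = 815
  U = 112 + 815 = 927

927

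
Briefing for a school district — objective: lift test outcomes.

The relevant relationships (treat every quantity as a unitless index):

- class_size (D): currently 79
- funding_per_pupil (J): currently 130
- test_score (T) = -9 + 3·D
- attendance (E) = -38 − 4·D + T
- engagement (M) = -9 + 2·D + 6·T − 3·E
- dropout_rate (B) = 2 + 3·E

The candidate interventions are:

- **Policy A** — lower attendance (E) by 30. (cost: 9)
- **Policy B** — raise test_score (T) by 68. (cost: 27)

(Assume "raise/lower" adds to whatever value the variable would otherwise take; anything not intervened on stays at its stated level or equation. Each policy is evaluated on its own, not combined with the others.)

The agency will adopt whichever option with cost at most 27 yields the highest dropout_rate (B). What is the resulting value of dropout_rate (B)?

-172

Policy A (E − 30):
  D = 79
  T = -9 + 3·79 = 228
  E = -38 − 4·79 + 228 (−30 from intervention) = -156
  B = 2 + 3·(-156) = -466
Policy B (T + 68):
  D = 79
  T = -9 + 3·79 (+68 from intervention) = 296
  E = -38 − 4·79 + 296 = -58
  B = 2 + 3·(-58) = -172
Comparing — Policy A: B=-466, Policy B: B=-172. Highest is -172 (Policy B).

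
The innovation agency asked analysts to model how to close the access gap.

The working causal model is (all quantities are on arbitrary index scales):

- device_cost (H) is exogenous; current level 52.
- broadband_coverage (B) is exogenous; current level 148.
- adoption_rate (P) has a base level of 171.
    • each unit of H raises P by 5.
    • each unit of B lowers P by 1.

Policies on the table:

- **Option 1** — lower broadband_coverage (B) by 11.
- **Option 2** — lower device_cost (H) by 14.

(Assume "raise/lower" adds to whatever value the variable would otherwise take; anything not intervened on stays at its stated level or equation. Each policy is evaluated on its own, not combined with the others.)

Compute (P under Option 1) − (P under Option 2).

81

Option 1 (B − 11):
  H = 52
  B = 148 − 11 = 137
  P = 171 + 5·52 − 137 = 294
Option 2 (H − 14):
  H = 52 − 14 = 38
  B = 148
  P = 171 + 5·38 − 148 = 213
P: 294 − 213 = 81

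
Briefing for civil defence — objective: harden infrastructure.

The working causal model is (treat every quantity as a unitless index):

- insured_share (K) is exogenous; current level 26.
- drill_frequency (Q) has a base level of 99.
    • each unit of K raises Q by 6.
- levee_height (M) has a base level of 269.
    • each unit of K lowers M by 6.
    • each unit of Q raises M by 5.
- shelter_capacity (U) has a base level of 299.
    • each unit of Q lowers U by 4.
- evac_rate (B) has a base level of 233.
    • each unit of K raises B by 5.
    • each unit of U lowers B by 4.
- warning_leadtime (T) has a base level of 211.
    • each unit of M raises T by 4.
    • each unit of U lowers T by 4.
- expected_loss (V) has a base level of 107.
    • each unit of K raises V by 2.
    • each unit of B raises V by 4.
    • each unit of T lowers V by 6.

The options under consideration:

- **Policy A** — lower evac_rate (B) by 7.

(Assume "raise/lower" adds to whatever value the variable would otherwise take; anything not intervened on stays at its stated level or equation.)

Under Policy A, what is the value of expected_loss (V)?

-38763

Policy A (B − 7):
  K = 26
  Q = 99 + 6·26 = 255
  M = 269 − 6·26 + 5·255 = 1388
  U = 299 − 4·255 = -721
  B = 233 + 5·26 − 4·(-721) (−7 from intervention) = 3240
  T = 211 + 4·1388 − 4·(-721) = 8647
  V = 107 + 2·26 + 4·3240 − 6·8647 = -38763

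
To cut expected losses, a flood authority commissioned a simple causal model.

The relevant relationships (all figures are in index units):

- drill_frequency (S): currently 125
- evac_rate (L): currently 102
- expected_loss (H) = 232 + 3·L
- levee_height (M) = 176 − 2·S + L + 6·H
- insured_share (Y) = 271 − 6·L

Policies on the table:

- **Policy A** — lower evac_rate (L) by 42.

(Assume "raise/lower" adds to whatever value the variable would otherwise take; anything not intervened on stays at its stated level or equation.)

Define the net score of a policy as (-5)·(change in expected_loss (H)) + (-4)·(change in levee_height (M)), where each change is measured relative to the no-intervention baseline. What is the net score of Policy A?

3822

Baseline:
  S = 125
  L = 102
  H = 232 + 3·102 = 538
  M = 176 − 2·125 + 102 + 6·538 = 3256
Policy A (L − 42):
  S = 125
  L = 102 − 42 = 60
  H = 232 + 3·60 = 412
  M = 176 − 2·125 + 60 + 6·412 = 2458
ΔH = 412 − 538 = -126; ΔM = 2458 − 3256 = -798
Score = (-5)·(-126) + (-4)·(-798) = 3822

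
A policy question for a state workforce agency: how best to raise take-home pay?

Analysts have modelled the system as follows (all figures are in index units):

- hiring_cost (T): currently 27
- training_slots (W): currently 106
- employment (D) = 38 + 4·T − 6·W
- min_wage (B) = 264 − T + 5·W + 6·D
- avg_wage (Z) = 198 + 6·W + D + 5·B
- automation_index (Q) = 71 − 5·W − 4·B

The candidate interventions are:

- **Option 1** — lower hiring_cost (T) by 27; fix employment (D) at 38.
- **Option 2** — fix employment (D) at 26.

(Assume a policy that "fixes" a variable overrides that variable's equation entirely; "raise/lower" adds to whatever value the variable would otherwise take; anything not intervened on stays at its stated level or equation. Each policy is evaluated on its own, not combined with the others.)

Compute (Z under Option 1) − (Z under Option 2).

Option 1 (T − 27, D := 38):
  T = 27 − 27 = 0
  W = 106
  D = 38
  B = 264 − 0 + 5·106 + 6·38 = 1022
  Z = 198 + 6·106 + 38 + 5·1022 = 5982
Option 2 (D := 26):
  T = 27
  W = 106
  D = 26
  B = 264 − 27 + 5·106 + 6·26 = 923
  Z = 198 + 6·106 + 26 + 5·923 = 5475
Z: 5982 − 5475 = 507

507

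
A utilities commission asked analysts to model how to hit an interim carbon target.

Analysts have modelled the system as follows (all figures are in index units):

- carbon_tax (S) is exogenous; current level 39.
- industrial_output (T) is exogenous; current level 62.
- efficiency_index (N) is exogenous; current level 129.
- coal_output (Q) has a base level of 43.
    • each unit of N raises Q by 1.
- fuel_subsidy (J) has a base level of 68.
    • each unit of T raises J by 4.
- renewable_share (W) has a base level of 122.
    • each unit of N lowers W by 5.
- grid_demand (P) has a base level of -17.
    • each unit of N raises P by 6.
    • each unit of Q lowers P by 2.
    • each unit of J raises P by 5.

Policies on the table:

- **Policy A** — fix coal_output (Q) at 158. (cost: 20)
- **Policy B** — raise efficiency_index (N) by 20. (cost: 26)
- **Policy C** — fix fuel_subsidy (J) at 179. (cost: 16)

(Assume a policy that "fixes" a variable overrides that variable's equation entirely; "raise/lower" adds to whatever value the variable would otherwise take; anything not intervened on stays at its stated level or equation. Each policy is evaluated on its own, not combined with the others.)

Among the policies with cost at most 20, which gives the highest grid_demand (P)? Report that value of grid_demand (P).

2021

Policy A (Q := 158):
  T = 62
  N = 129
  Q = 158
  J = 68 + 4·62 = 316
  P = -17 + 6·129 − 2·158 + 5·316 = 2021
Policy C (J := 179):
  T = 62
  N = 129
  Q = 43 + 129 = 172
  J = 179
  P = -17 + 6·129 − 2·172 + 5·179 = 1308
Comparing — Policy A: P=2021, Policy C: P=1308. Highest is 2021 (Policy A).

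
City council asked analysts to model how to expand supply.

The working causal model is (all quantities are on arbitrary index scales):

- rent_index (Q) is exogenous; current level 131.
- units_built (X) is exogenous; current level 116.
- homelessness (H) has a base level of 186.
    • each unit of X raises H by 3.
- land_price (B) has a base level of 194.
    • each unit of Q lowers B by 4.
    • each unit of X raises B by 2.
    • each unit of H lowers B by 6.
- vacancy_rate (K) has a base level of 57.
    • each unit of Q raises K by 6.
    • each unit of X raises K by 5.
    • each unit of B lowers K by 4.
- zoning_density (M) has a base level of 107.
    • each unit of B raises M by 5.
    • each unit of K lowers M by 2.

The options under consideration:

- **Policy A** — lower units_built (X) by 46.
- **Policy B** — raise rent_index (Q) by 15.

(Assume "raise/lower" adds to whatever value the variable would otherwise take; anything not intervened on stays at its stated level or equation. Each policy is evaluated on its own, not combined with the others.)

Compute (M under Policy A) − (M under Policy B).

Policy A (X − 46):
  Q = 131
  X = 116 − 46 = 70
  H = 186 + 3·70 = 396
  B = 194 − 4·131 + 2·70 − 6·396 = -2566
  K = 57 + 6·131 + 5·70 − 4·(-2566) = 11457
  M = 107 + 5·(-2566) − 2·11457 = -35637
Policy B (Q + 15):
  Q = 131 + 15 = 146
  X = 116
  H = 186 + 3·116 = 534
  B = 194 − 4·146 + 2·116 − 6·534 = -3362
  K = 57 + 6·146 + 5·116 − 4·(-3362) = 14961
  M = 107 + 5·(-3362) − 2·14961 = -46625
M: -35637 − (-46625) = 10988

10988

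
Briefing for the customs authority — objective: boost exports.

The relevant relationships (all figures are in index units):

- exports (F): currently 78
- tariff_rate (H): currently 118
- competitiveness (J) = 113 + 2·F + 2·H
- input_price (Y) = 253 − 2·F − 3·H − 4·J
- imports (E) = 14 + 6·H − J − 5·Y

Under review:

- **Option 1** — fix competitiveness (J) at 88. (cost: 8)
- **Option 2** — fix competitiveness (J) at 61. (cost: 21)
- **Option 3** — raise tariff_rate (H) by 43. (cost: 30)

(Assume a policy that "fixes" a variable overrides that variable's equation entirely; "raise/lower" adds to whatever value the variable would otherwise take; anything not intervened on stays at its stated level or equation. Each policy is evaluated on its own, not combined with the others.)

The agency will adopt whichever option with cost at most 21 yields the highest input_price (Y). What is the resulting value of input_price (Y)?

Option 1 (J := 88):
  F = 78
  H = 118
  J = 88
  Y = 253 − 2·78 − 3·118 − 4·88 = -609
Option 2 (J := 61):
  F = 78
  H = 118
  J = 61
  Y = 253 − 2·78 − 3·118 − 4·61 = -501
Comparing — Option 1: Y=-609, Option 2: Y=-501. Highest is -501 (Option 2).

-501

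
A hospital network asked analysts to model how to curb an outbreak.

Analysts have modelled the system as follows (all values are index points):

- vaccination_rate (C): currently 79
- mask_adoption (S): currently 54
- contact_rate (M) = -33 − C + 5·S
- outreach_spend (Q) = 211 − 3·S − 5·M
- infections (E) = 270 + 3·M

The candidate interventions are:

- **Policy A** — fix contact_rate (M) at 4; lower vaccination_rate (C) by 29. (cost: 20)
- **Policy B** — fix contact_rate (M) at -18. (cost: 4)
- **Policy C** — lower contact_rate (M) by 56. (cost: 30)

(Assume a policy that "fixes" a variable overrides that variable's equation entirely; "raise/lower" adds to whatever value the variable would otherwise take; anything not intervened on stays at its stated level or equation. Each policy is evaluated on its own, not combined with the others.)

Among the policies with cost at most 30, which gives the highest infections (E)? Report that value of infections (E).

Policy A (M := 4, C − 29):
  C = 79 − 29 = 50
  S = 54
  M = 4
  E = 270 + 3·4 = 282
Policy B (M := -18):
  C = 79
  S = 54
  M = -18
  E = 270 + 3·(-18) = 216
Policy C (M − 56):
  C = 79
  S = 54
  M = -33 − 79 + 5·54 (−56 from intervention) = 102
  E = 270 + 3·102 = 576
Comparing — Policy A: E=282, Policy B: E=216, Policy C: E=576. Highest is 576 (Policy C).

576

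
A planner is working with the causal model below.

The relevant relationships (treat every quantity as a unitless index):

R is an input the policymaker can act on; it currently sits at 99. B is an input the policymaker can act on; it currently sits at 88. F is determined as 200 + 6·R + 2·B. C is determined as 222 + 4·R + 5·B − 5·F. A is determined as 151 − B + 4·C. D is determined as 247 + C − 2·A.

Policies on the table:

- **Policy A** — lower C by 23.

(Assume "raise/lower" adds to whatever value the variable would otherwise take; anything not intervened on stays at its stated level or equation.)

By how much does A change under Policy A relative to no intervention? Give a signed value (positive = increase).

-92

Baseline:
  R = 99
  B = 88
  F = 200 + 6·99 + 2·88 = 970
  C = 222 + 4·99 + 5·88 − 5·970 = -3792
  A = 151 − 88 + 4·(-3792) = -15105
Policy A (C − 23):
  R = 99
  B = 88
  F = 200 + 6·99 + 2·88 = 970
  C = 222 + 4·99 + 5·88 − 5·970 (−23 from intervention) = -3815
  A = 151 − 88 + 4·(-3815) = -15197
Change in A: -15197 − (-15105) = -92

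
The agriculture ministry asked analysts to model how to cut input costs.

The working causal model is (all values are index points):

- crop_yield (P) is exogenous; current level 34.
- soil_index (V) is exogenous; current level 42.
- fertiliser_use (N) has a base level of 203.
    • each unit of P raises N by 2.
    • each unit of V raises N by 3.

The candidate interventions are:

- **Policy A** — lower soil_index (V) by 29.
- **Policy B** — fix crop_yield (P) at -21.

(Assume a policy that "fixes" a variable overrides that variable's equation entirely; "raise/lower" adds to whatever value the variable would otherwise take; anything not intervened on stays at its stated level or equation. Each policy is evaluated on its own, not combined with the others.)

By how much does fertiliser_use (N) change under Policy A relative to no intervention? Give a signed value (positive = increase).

-87

Baseline:
  P = 34
  V = 42
  N = 203 + 2·34 + 3·42 = 397
Policy A (V − 29):
  P = 34
  V = 42 − 29 = 13
  N = 203 + 2·34 + 3·13 = 310
Change in N: 310 − 397 = -87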